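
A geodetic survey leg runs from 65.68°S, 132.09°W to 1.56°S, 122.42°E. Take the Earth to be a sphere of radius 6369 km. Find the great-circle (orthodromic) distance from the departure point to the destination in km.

cos σ = sin φ₁ sin φ₂ + cos φ₁ cos φ₂ cos Δλ
      = sin(-65.68°)sin(-1.56°) + cos(-65.68°)cos(-1.56°)cos(-105.49°) = -0.0851
σ = 94.884° → d = Rσ = 6369·1.65604 = 10547 km

10547 km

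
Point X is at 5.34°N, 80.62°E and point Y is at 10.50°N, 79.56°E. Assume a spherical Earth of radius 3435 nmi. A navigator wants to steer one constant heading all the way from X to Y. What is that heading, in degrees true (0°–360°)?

Meridional parts: M(φ₁)=+0.0933, M(φ₂)=+0.1843 → ΔM = +0.0910;  Δλ = -0.0185 rad
tan C = Δλ / ΔM = -0.2034 → C = 348.50°

348.5°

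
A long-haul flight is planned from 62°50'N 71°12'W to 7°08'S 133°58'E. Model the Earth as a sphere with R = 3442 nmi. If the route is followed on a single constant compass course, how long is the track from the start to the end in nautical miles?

8468 nmi

Δψ = ln[tan(π/4+φ₂/2)/tan(π/4+φ₁/2)] = -1.5452;  Δφ = -1.2211 rad,  Δλ = -2.7024 rad
q = Δφ/Δψ = 0.7903
d = R·√(Δφ² + q²Δλ²) = 3442·2.46008 = 8468 nmi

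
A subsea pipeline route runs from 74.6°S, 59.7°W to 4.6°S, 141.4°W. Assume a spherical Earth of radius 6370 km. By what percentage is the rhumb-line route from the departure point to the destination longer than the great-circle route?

4.6%

Great circle: σ = 1.4550 rad → d_gc = Rσ = 9268.4 km
Rhumb: Δφ = +1.2217, Δλ = -1.4259, Δψ = +1.9206, q = Δφ/Δψ = 0.6361 → d_rh = R√(Δφ²+q²Δλ²) = 9692.9 km
Excess = (9692.9 − 9268.4) / 9268.4 = 424.5 / 9268.4 = 4.58% ≈ 4.6%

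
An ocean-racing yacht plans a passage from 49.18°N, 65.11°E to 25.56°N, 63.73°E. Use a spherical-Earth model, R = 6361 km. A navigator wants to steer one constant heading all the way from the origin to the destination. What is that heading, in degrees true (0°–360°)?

182.6°

Meridional parts: M(φ₁)=+0.9886, M(φ₂)=+0.4617 → ΔM = -0.5269;  Δλ = -0.0241 rad
tan C = Δλ / ΔM = +0.0457 → C = 182.62°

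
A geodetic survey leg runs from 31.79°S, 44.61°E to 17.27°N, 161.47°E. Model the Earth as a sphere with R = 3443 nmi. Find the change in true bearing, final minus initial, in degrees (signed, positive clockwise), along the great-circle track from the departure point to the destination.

Initial bearing θ₁ = atan2(sin Δλ cos φ₂, cos φ₁ sin φ₂ − sin φ₁ cos φ₂ cos Δλ) = 88.32°
Final bearing θ₂ = (initial bearing from the destination back to the start) + 180° = 62.84°
Δθ = θ₂ − θ₁ = -25.5°

-25.5°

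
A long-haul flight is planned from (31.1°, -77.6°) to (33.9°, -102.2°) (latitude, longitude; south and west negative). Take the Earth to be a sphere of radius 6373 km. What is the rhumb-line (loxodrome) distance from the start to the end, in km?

2328 km

Δψ = ln[tan(π/4+φ₂/2)/tan(π/4+φ₁/2)] = +0.0580;  Δφ = +0.0489 rad,  Δλ = -0.4294 rad
q = Δφ/Δψ = 0.8432
d = R·√(Δφ² + q²Δλ²) = 6373·0.36533 = 2328 km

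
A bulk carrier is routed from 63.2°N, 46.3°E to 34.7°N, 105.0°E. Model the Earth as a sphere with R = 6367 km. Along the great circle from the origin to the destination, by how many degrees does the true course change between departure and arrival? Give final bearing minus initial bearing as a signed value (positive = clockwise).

At departure: θ₁ = atan2(sin Δλ cos φ₂, cos φ₁ sin φ₂ − sin φ₁ cos φ₂ cos Δλ) = 100.06°
At arrival: θ₂ = atan2(sin Δλ cos φ₁, −cos φ₂ sin φ₁ + sin φ₂ cos φ₁ cos Δλ) = 147.32°
Δθ = θ₂ − θ₁ = +47.3°

+47.3°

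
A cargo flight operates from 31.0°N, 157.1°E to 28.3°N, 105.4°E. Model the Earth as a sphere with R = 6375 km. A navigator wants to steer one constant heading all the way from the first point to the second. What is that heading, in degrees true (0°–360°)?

266.6°

Meridional parts: M(φ₁)=+0.5696, M(φ₂)=+0.5153 → ΔM = -0.0542;  Δλ = -0.9023 rad
tan C = Δλ / ΔM = +16.6384 → C = 266.56°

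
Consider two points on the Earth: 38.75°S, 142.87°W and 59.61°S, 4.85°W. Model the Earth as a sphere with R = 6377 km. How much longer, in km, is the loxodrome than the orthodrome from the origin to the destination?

1676 km

Great circle: cos σ = sin φ₁ sin φ₂ + cos φ₁ cos φ₂ cos Δλ,  σ = 1.3216 rad → d_gc = 8427.8 km
Rhumb line: Δψ = -0.5687, q = Δφ/Δψ = 0.6401, d_rh = R√(Δφ²+q²Δλ²) = 10104.0 km
Excess = 10104.0 − 8427.8 = 1676.2 ≈ 1676 km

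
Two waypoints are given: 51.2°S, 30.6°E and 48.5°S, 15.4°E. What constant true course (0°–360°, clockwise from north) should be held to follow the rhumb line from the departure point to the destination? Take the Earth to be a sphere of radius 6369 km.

Δψ = ln[tan(π/4+φ₂/2)/tan(π/4+φ₁/2)] = +0.0731
Δλ = -0.2653 rad (taken the short way round)
course = atan2(Δλ, Δψ) = 285.41°

285.4°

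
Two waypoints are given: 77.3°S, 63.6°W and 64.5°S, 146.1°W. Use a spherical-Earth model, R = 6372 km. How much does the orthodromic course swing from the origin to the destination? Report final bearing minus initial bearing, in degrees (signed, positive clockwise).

+79.6°

At departure: θ₁ = atan2(sin Δλ cos φ₂, cos φ₁ sin φ₂ − sin φ₁ cos φ₂ cos Δλ) = 251.40°
At arrival: θ₂ = atan2(sin Δλ cos φ₁, −cos φ₂ sin φ₁ + sin φ₂ cos φ₁ cos Δλ) = 331.05°
Δθ = θ₂ − θ₁ = +79.6°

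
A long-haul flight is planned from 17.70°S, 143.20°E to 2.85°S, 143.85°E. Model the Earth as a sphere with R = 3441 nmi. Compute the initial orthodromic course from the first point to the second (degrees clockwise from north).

θ = atan2( sin Δλ·cos φ₂ ,  cos φ₁ sin φ₂ − sin φ₁ cos φ₂ cos Δλ )
  = atan2(+0.0113, +0.2563) = 2.53°

2.5°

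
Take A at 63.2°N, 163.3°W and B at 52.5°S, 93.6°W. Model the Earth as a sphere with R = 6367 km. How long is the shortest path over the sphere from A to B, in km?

14202 km

cos σ = sin φ₁ sin φ₂ + cos φ₁ cos φ₂ cos Δλ
      = sin(63.20°)sin(-52.50°) + cos(63.20°)cos(-52.50°)cos(69.70°) = -0.6129
σ = 127.800° → d = Rσ = 6367·2.23053 = 14202 km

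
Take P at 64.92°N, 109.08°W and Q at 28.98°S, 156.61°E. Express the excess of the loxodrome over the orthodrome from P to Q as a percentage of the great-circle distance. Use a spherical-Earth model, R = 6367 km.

Great circle: σ = 2.0563 rad → d_gc = Rσ = 13092.7 km
Rhumb: Δφ = -1.6389, Δλ = -1.6460, Δψ = -2.0320, q = Δφ/Δψ = 0.8065 → d_rh = R√(Δφ²+q²Δλ²) = 13428.6 km
Excess = (13428.6 − 13092.7) / 13092.7 = 335.9 / 13092.7 = 2.57% ≈ 2.6%

2.6%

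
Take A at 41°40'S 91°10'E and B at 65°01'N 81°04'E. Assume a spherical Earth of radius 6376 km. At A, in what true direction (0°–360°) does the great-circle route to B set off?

θ = atan2( sin Δλ·cos φ₂ ,  cos φ₁ sin φ₂ − sin φ₁ cos φ₂ cos Δλ )
  = atan2(-0.0741, +0.9536) = 355.56°

355.6°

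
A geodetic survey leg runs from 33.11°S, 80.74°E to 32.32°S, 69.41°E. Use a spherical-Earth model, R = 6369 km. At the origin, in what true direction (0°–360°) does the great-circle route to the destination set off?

271.7°

θ = atan2( sin Δλ·cos φ₂ ,  cos φ₁ sin φ₂ − sin φ₁ cos φ₂ cos Δλ )
  = atan2(-0.1660, +0.0048) = 271.65°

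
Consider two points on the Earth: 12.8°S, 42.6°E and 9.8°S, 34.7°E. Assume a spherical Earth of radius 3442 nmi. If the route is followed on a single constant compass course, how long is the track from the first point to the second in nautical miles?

499 nmi

Δψ = ln[tan(π/4+φ₂/2)/tan(π/4+φ₁/2)] = +0.0534;  Δφ = +0.0524 rad,  Δλ = -0.1379 rad
q = Δφ/Δψ = 0.9805
d = R·√(Δφ² + q²Δλ²) = 3442·0.14498 = 499 nmi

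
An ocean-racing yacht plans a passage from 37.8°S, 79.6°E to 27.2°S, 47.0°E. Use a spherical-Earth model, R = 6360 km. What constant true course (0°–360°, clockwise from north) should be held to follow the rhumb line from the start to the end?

Δψ = ln[tan(π/4+φ₂/2)/tan(π/4+φ₁/2)] = +0.2199
Δλ = -0.5690 rad (taken the short way round)
course = atan2(Δλ, Δψ) = 291.13°

291.1°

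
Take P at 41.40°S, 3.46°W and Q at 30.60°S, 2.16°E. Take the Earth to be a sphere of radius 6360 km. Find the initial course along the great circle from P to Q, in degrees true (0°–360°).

24.5°

N = sin Δλ·cos φ₂ = +0.0843;  D = cos φ₁ sin φ₂ − sin φ₁ cos φ₂ cos Δλ = +0.1846
initial course = atan2(N, D) = 24.54°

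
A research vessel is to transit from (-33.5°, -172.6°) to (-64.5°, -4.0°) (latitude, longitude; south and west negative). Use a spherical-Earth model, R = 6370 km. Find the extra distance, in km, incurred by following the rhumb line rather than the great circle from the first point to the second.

3152 km

Great circle: cos σ = sin φ₁ sin φ₂ + cos φ₁ cos φ₂ cos Δλ,  σ = 1.4240 rad → d_gc = 9071.0 km
Rhumb line: Δψ = -0.8648, q = Δφ/Δψ = 0.6256, d_rh = R√(Δφ²+q²Δλ²) = 12222.8 km
Excess = 12222.8 − 9071.0 = 3151.8 ≈ 3152 km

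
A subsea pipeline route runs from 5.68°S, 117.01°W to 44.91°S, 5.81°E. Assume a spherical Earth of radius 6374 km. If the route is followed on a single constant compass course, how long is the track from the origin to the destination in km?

Δψ = ln[tan(π/4+φ₂/2)/tan(π/4+φ₁/2)] = -0.7799;  Δφ = -0.6847 rad,  Δλ = +2.1436 rad
q = Δφ/Δψ = 0.8780
d = R·√(Δφ² + q²Δλ²) = 6374·2.00271 = 12765 km

12765 km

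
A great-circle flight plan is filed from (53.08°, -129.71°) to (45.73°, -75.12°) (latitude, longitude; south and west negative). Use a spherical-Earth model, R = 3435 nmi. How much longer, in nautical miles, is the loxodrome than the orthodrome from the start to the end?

49 nmi

Great circle: cos σ = sin φ₁ sin φ₂ + cos φ₁ cos φ₂ cos Δλ,  σ = 0.6173 rad → d_gc = 2120.5 nmi
Rhumb line: Δψ = -0.1976, q = Δφ/Δψ = 0.6490, d_rh = R√(Δφ²+q²Δλ²) = 2169.4 nmi
Excess = 2169.4 − 2120.5 = 48.9 ≈ 49 nmi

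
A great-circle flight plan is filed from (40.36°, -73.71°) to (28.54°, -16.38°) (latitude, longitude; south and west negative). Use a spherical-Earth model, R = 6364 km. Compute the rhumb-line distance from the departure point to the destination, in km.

5395 km

Δψ = ln[tan(π/4+φ₂/2)/tan(π/4+φ₁/2)] = -0.2510;  Δφ = -0.2063 rad,  Δλ = +1.0006 rad
q = Δφ/Δψ = 0.8218
d = R·√(Δφ² + q²Δλ²) = 6364·0.84775 = 5395 km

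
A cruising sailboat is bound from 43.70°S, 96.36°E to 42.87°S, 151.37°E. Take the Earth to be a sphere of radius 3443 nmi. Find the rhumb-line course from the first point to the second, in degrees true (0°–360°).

88.8°

Meridional parts: M(φ₁)=-0.8496, M(φ₂)=-0.8297 → ΔM = +0.0199;  Δλ = +0.9601 rad
tan C = Δλ / ΔM = +48.2454 → C = 88.81°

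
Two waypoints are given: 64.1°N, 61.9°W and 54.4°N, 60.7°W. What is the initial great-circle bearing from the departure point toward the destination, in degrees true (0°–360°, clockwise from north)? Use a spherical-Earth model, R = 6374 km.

175.9°

N = sin Δλ·cos φ₂ = +0.0122;  D = cos φ₁ sin φ₂ − sin φ₁ cos φ₂ cos Δλ = -0.1684
initial course = atan2(N, D) = 175.86°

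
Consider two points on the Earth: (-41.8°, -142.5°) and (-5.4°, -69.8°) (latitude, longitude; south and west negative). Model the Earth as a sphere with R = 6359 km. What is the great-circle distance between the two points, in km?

8161 km

cos σ = sin φ₁ sin φ₂ + cos φ₁ cos φ₂ cos Δλ
      = sin(-41.80°)sin(-5.40°) + cos(-41.80°)cos(-5.40°)cos(72.70°) = 0.2834
σ = 73.535° → d = Rσ = 6359·1.28343 = 8161 km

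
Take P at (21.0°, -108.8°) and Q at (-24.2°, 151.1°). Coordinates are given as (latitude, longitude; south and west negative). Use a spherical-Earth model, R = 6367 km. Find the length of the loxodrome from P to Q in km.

11935 km

Rhumb course C = atan2(Δλ, Δψ) with Δψ = ln[tan(π/4+φ₂/2)/tan(π/4+φ₁/2)] = -0.8105, Δλ = -1.7471 → C = 245.11°
d = R·|Δφ| / |cos C| = 6367·0.78889 / 0.42085 = 11935 km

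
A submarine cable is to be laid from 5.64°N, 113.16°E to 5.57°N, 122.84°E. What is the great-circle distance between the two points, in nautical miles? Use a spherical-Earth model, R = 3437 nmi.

cos σ = sin φ₁ sin φ₂ + cos φ₁ cos φ₂ cos Δλ
      = sin(5.64°)sin(5.57°) + cos(5.64°)cos(5.57°)cos(9.68°) = 0.9859
σ = 9.634° → d = Rσ = 3437·0.16814 = 578 nmi

578 nmi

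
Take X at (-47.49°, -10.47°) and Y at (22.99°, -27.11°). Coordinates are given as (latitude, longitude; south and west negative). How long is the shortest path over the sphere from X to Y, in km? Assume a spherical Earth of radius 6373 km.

Haversine: a = sin²(Δφ/2)+cos φ₁ cos φ₂ sin²(Δλ/2) = 0.34596;  σ = 2·atan2(√a,√(1−a))
σ = 72.056° → d = Rσ = 6373·1.25762 = 8015 km

8015 km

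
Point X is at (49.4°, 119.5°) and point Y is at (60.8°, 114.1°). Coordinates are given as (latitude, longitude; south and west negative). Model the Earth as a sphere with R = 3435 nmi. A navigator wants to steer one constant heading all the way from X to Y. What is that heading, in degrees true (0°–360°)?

Meridional parts: M(φ₁)=+0.9945, M(φ₂)=+1.3452 → ΔM = +0.3507;  Δλ = -0.0942 rad
tan C = Δλ / ΔM = -0.2687 → C = 344.96°

345.0°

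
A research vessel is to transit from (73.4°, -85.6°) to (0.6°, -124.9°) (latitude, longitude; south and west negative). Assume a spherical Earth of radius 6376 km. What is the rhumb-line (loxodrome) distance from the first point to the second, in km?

8606 km

Rhumb course C = atan2(Δλ, Δψ) with Δψ = ln[tan(π/4+φ₂/2)/tan(π/4+φ₁/2)] = -1.9145, Δλ = -0.6859 → C = 199.71°
d = R·|Δφ| / |cos C| = 6376·1.27060 / 0.94140 = 8606 km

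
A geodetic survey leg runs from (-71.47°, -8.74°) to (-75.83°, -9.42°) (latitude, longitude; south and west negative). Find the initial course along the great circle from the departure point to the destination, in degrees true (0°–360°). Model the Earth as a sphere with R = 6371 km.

N = sin Δλ·cos φ₂ = -0.0029;  D = cos φ₁ sin φ₂ − sin φ₁ cos φ₂ cos Δλ = -0.0760
initial course = atan2(N, D) = 182.19°

182.2°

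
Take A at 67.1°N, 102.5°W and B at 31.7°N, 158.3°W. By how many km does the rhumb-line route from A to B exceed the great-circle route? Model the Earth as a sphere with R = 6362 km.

Great circle: cos σ = sin φ₁ sin φ₂ + cos φ₁ cos φ₂ cos Δλ,  σ = 0.8364 rad → d_gc = 5321.1 km
Rhumb line: Δψ = -1.0129, q = Δφ/Δψ = 0.6100, d_rh = R√(Δφ²+q²Δλ²) = 5452.8 km
Excess = 5452.8 − 5321.1 = 131.7 ≈ 132 km

132 km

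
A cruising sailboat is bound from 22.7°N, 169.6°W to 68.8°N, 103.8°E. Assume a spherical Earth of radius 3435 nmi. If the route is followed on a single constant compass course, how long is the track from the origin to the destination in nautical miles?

Δψ = ln[tan(π/4+φ₂/2)/tan(π/4+φ₁/2)] = +1.2689;  Δφ = +0.8046 rad,  Δλ = -1.5115 rad
q = Δφ/Δψ = 0.6341
d = R·√(Δφ² + q²Δλ²) = 3435·1.25137 = 4298 nmi

4298 nmi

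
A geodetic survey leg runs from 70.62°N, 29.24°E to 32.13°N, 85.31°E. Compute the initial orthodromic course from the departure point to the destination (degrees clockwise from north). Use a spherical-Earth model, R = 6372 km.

111.0°

θ = atan2( sin Δλ·cos φ₂ ,  cos φ₁ sin φ₂ − sin φ₁ cos φ₂ cos Δλ )
  = atan2(+0.7026, -0.2694) = 110.98°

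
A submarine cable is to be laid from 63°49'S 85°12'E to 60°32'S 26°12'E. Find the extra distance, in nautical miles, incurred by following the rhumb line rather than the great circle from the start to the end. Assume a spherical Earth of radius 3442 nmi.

58 nmi

Great circle: cos σ = sin φ₁ sin φ₂ + cos φ₁ cos φ₂ cos Δλ,  σ = 0.4666 rad → d_gc = 1606.1 nmi
Rhumb line: Δψ = +0.1229, q = Δφ/Δψ = 0.4662, d_rh = R√(Δφ²+q²Δλ²) = 1664.3 nmi
Excess = 1664.3 − 1606.1 = 58.2 ≈ 58 nmi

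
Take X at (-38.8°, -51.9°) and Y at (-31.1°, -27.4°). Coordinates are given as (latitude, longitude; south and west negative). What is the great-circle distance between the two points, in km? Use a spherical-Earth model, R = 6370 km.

Haversine: a = sin²(Δφ/2)+cos φ₁ cos φ₂ sin²(Δλ/2) = 0.03455;  σ = 2·atan2(√a,√(1−a))
σ = 21.425° → d = Rσ = 6370·0.37393 = 2382 km

2382 km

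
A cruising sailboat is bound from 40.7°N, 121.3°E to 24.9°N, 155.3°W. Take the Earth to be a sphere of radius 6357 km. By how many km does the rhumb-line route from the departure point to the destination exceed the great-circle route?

241 km

Great circle: cos σ = sin φ₁ sin φ₂ + cos φ₁ cos φ₂ cos Δλ,  σ = 1.2094 rad → d_gc = 7688.1 km
Rhumb line: Δψ = -0.3300, q = Δφ/Δψ = 0.8357, d_rh = R√(Δφ²+q²Δλ²) = 7928.9 km
Excess = 7928.9 − 7688.1 = 240.8 ≈ 241 km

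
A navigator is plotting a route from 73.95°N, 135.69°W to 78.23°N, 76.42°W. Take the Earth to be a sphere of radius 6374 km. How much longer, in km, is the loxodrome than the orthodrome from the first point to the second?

Great circle: cos σ = sin φ₁ sin φ₂ + cos φ₁ cos φ₂ cos Δλ,  σ = 0.2471 rad → d_gc = 1574.8 km
Rhumb line: Δψ = +0.3132, q = Δφ/Δψ = 0.2385, d_rh = R√(Δφ²+q²Δλ²) = 1643.1 km
Excess = 1643.1 − 1574.8 = 68.3 ≈ 68 km

68 km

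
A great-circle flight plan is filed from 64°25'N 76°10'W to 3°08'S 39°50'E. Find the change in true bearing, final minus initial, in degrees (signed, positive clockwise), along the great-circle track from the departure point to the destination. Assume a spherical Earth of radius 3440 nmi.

+88.9°

At departure: θ₁ = atan2(sin Δλ cos φ₂, cos φ₁ sin φ₂ − sin φ₁ cos φ₂ cos Δλ) = 67.53°
At arrival: θ₂ = atan2(sin Δλ cos φ₁, −cos φ₂ sin φ₁ + sin φ₂ cos φ₁ cos Δλ) = 156.44°
Δθ = θ₂ − θ₁ = +88.9°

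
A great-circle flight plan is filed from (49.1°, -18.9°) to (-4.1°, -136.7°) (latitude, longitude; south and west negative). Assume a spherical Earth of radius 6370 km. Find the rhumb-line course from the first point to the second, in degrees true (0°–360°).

Meridional parts: M(φ₁)=+0.9865, M(φ₂)=-0.0716 → ΔM = -1.0581;  Δλ = -2.0560 rad
tan C = Δλ / ΔM = +1.9431 → C = 242.77°

242.8°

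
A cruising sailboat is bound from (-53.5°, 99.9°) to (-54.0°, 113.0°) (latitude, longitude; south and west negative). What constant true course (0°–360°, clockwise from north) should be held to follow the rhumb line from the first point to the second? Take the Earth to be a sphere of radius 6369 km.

93.7°

Meridional parts: M(φ₁)=-1.1094, M(φ₂)=-1.1242 → ΔM = -0.0148;  Δλ = +0.2286 rad
tan C = Δλ / ΔM = -15.4921 → C = 93.69°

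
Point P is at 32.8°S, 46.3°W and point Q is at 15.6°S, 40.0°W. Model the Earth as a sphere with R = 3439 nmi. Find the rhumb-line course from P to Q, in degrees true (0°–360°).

18.4°

Δψ = ln[tan(π/4+φ₂/2)/tan(π/4+φ₁/2)] = +0.3309
Δλ = +0.1100 rad (taken the short way round)
course = atan2(Δλ, Δψ) = 18.38°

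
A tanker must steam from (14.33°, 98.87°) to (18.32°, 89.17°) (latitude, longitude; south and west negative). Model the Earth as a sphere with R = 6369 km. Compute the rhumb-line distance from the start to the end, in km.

Rhumb course C = atan2(Δλ, Δψ) with Δψ = ln[tan(π/4+φ₂/2)/tan(π/4+φ₁/2)] = +0.0726, Δλ = -0.1693 → C = 293.21°
d = R·|Δφ| / |cos C| = 6369·0.06964 / 0.39404 = 1126 km

1126 km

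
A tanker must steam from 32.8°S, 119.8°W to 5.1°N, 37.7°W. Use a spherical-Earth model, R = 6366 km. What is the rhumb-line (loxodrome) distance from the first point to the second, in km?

9641 km

Rhumb course C = atan2(Δλ, Δψ) with Δψ = ln[tan(π/4+φ₂/2)/tan(π/4+φ₁/2)] = +0.6957, Δλ = +1.4329 → C = 64.10°
d = R·|Δφ| / |cos C| = 6366·0.66148 / 0.43676 = 9641 km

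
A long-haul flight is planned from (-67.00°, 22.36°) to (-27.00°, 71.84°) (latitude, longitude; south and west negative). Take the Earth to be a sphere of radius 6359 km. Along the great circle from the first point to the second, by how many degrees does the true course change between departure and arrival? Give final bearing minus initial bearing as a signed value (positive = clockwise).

-39.5°

At departure: θ₁ = atan2(sin Δλ cos φ₂, cos φ₁ sin φ₂ − sin φ₁ cos φ₂ cos Δλ) = 62.31°
At arrival: θ₂ = atan2(sin Δλ cos φ₁, −cos φ₂ sin φ₁ + sin φ₂ cos φ₁ cos Δλ) = 22.85°
Δθ = θ₂ − θ₁ = -39.5°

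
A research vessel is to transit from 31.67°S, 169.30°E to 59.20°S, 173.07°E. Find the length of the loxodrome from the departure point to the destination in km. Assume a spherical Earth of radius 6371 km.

3074 km

Rhumb course C = atan2(Δλ, Δψ) with Δψ = ln[tan(π/4+φ₂/2)/tan(π/4+φ₁/2)] = -0.7061, Δλ = +0.0658 → C = 174.68°
d = R·|Δφ| / |cos C| = 6371·0.48049 / 0.99569 = 3074 km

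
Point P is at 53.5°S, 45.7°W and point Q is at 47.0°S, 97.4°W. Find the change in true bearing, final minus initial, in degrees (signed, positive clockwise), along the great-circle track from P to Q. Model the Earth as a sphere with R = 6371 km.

Initial bearing θ₁ = atan2(sin Δλ cos φ₂, cos φ₁ sin φ₂ − sin φ₁ cos φ₂ cos Δλ) = 259.91°
Final bearing θ₂ = (initial bearing from the destination back to the start) + 180° = 300.83°
Δθ = θ₂ − θ₁ = +40.9°

+40.9°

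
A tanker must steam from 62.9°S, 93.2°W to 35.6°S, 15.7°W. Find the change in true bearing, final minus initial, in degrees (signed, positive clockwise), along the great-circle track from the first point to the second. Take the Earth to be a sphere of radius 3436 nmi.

-64.1°

At departure: θ₁ = atan2(sin Δλ cos φ₂, cos φ₁ sin φ₂ − sin φ₁ cos φ₂ cos Δλ) = 97.78°
At arrival: θ₂ = atan2(sin Δλ cos φ₁, −cos φ₂ sin φ₁ + sin φ₂ cos φ₁ cos Δλ) = 33.72°
Δθ = θ₂ − θ₁ = -64.1°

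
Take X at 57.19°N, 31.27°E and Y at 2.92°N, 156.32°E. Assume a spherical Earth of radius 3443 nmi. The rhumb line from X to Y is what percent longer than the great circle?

8.7%

Great circle: σ = 1.8421 rad → d_gc = Rσ = 6342.3 nmi
Rhumb: Δφ = -0.9472, Δλ = +2.1825, Δψ = -1.1718, q = Δφ/Δψ = 0.8083 → d_rh = R√(Δφ²+q²Δλ²) = 6894.2 nmi
Excess = (6894.2 − 6342.3) / 6342.3 = 551.9 / 6342.3 = 8.70% ≈ 8.7%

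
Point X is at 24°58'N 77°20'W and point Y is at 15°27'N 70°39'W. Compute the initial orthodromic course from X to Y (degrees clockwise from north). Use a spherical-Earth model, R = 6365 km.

N = sin Δλ·cos φ₂ = +0.1122;  D = cos φ₁ sin φ₂ − sin φ₁ cos φ₂ cos Δλ = -0.1626
initial course = atan2(N, D) = 145.39°

145.4°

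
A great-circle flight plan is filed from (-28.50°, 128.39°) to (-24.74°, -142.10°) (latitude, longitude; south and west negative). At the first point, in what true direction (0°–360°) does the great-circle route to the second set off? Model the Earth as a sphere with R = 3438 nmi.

θ = atan2( sin Δλ·cos φ₂ ,  cos φ₁ sin φ₂ − sin φ₁ cos φ₂ cos Δλ )
  = atan2(+0.9082, -0.3641) = 111.85°

111.8°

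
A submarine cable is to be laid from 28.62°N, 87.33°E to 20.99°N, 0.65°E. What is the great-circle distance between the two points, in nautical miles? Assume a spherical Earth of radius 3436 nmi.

cos σ = sin φ₁ sin φ₂ + cos φ₁ cos φ₂ cos Δλ
      = sin(28.62°)sin(20.99°) + cos(28.62°)cos(20.99°)cos(-86.68°) = 0.2190
σ = 77.347° → d = Rσ = 3436·1.34996 = 4638 nmi

4638 nmi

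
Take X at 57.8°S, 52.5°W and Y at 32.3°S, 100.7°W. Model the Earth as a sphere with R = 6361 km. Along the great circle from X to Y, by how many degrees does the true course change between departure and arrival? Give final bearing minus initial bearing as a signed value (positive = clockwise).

Initial bearing θ₁ = atan2(sin Δλ cos φ₂, cos φ₁ sin φ₂ − sin φ₁ cos φ₂ cos Δλ) = 286.95°
Final bearing θ₂ = (initial bearing from the destination back to the start) + 180° = 322.91°
Δθ = θ₂ − θ₁ = +36.0°

+36.0°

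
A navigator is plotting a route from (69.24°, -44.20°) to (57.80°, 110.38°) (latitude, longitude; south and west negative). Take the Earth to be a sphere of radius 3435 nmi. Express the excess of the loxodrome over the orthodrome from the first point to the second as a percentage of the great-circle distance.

Great circle: σ = 0.9012 rad → d_gc = Rσ = 3095.7 nmi
Rhumb: Δφ = -0.1997, Δλ = +2.6979, Δψ = -0.4547, q = Δφ/Δψ = 0.4391 → d_rh = R√(Δφ²+q²Δλ²) = 4126.6 nmi
Excess = (4126.6 − 3095.7) / 3095.7 = 1030.9 / 3095.7 = 33.30% ≈ 33.3%

33.3%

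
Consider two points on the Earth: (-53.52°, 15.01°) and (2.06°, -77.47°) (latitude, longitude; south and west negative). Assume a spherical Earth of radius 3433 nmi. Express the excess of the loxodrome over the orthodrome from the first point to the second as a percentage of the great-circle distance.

3.1%

Great circle: σ = 1.6254 rad → d_gc = Rσ = 5580.1 nmi
Rhumb: Δφ = +0.9701, Δλ = -1.6141, Δψ = +1.1460, q = Δφ/Δψ = 0.8465 → d_rh = R√(Δφ²+q²Δλ²) = 5752.5 nmi
Excess = (5752.5 − 5580.1) / 5580.1 = 172.4 / 5580.1 = 3.09% ≈ 3.1%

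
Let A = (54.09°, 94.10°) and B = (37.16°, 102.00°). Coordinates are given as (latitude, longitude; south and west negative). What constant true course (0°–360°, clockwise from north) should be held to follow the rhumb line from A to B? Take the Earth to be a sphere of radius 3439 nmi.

Δψ = ln[tan(π/4+φ₂/2)/tan(π/4+φ₁/2)] = -0.4274
Δλ = +0.1379 rad (taken the short way round)
course = atan2(Δλ, Δψ) = 162.12°

162.1°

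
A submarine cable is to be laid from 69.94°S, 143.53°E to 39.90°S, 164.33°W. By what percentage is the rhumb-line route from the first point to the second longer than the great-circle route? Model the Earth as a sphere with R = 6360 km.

Great circle: σ = 0.7013 rad → d_gc = Rσ = 4460.0 km
Rhumb: Δφ = +0.5243, Δλ = +0.9100, Δψ = +0.9717, q = Δφ/Δψ = 0.5396 → d_rh = R√(Δφ²+q²Δλ²) = 4568.5 km
Excess = (4568.5 − 4460.0) / 4460.0 = 108.5 / 4460.0 = 2.43% ≈ 2.4%

2.4%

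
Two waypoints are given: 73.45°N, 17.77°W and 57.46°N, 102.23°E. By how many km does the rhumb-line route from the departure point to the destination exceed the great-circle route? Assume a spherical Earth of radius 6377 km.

855 km

Great circle: cos σ = sin φ₁ sin φ₂ + cos φ₁ cos φ₂ cos Δλ,  σ = 0.7503 rad → d_gc = 4784.7 km
Rhumb line: Δψ = -0.6965, q = Δφ/Δψ = 0.4007, d_rh = R√(Δφ²+q²Δλ²) = 5639.8 km
Excess = 5639.8 − 4784.7 = 855.1 ≈ 855 km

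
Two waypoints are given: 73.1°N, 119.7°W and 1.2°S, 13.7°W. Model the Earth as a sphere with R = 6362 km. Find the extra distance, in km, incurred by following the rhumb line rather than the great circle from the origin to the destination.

Great circle: cos σ = sin φ₁ sin φ₂ + cos φ₁ cos φ₂ cos Δλ,  σ = 1.6711 rad → d_gc = 10631.6 km
Rhumb line: Δψ = -1.9277, q = Δφ/Δψ = 0.6727, d_rh = R√(Δφ²+q²Δλ²) = 11434.8 km
Excess = 11434.8 − 10631.6 = 803.2 ≈ 803 km

803 km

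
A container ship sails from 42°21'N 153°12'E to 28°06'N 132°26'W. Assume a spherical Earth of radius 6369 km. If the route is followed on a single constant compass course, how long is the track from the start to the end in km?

6902 km

Rhumb course C = atan2(Δλ, Δψ) with Δψ = ln[tan(π/4+φ₂/2)/tan(π/4+φ₁/2)] = -0.3060, Δλ = +1.2979 → C = 103.27°
d = R·|Δφ| / |cos C| = 6369·0.24871 / 0.22950 = 6902 km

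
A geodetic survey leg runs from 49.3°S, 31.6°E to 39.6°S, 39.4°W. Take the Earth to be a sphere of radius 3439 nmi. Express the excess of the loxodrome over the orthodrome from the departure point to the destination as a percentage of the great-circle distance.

3.5%

Great circle: σ = 0.8674 rad → d_gc = Rσ = 2982.9 nmi
Rhumb: Δφ = +0.1693, Δλ = -1.2392, Δψ = +0.2380, q = Δφ/Δψ = 0.7114 → d_rh = R√(Δφ²+q²Δλ²) = 3086.9 nmi
Excess = (3086.9 − 2982.9) / 2982.9 = 104.0 / 2982.9 = 3.49% ≈ 3.5%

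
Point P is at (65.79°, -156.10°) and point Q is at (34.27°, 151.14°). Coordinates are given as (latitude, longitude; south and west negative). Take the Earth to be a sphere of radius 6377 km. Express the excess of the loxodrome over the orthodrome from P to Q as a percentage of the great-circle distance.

Great circle: σ = 0.7689 rad → d_gc = Rσ = 4903.5 km
Rhumb: Δφ = -0.5501, Δλ = -0.9208, Δψ = -0.9022, q = Δφ/Δψ = 0.6097 → d_rh = R√(Δφ²+q²Δλ²) = 5012.7 km
Excess = (5012.7 − 4903.5) / 4903.5 = 109.2 / 4903.5 = 2.23% ≈ 2.2%

2.2%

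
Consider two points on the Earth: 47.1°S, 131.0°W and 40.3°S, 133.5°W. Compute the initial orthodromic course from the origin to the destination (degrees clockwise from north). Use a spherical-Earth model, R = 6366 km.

θ = atan2( sin Δλ·cos φ₂ ,  cos φ₁ sin φ₂ − sin φ₁ cos φ₂ cos Δλ )
  = atan2(-0.0333, +0.1179) = 344.24°

344.2°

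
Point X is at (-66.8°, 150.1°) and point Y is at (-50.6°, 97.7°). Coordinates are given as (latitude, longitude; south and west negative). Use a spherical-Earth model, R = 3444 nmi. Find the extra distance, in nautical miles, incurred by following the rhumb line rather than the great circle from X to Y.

Great circle: cos σ = sin φ₁ sin φ₂ + cos φ₁ cos φ₂ cos Δλ,  σ = 0.5300 rad → d_gc = 1825.3 nmi
Rhumb line: Δψ = +0.5563, q = Δφ/Δψ = 0.5082, d_rh = R√(Δφ²+q²Δλ²) = 1873.6 nmi
Excess = 1873.6 − 1825.3 = 48.3 ≈ 48 nmi

48 nmi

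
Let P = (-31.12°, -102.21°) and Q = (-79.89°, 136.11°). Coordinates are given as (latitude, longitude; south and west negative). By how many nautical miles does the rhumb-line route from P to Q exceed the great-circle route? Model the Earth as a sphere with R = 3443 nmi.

Great circle: cos σ = sin φ₁ sin φ₂ + cos φ₁ cos φ₂ cos Δλ,  σ = 1.1264 rad → d_gc = 3878.3 nmi
Rhumb line: Δψ = -1.8532, q = Δφ/Δψ = 0.4593, d_rh = R√(Δφ²+q²Δλ²) = 4457.3 nmi
Excess = 4457.3 − 3878.3 = 579.0 ≈ 579 nmi

579 nmi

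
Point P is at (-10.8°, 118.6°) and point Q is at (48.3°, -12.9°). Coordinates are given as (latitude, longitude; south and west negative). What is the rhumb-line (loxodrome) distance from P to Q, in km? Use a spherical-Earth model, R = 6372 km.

14622 km

Rhumb course C = atan2(Δλ, Δψ) with Δψ = ln[tan(π/4+φ₂/2)/tan(π/4+φ₁/2)] = +1.1549, Δλ = -2.2951 → C = 296.71°
d = R·|Δφ| / |cos C| = 6372·1.03149 / 0.44951 = 14622 km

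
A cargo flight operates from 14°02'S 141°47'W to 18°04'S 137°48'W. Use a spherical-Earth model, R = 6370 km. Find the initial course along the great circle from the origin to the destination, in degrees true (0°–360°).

137.0°

N = sin Δλ·cos φ₂ = +0.0660;  D = cos φ₁ sin φ₂ − sin φ₁ cos φ₂ cos Δλ = -0.0709
initial course = atan2(N, D) = 137.03°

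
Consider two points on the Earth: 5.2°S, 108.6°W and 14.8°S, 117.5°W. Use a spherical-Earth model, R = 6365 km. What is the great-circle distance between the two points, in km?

1443 km

Haversine: a = sin²(Δφ/2)+cos φ₁ cos φ₂ sin²(Δλ/2) = 0.01280;  σ = 2·atan2(√a,√(1−a))
σ = 12.992° → d = Rσ = 6365·0.22675 = 1443 km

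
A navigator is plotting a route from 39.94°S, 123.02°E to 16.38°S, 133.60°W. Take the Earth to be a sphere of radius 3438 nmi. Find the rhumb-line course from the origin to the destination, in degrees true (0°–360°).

Meridional parts: M(φ₁)=-0.7615, M(φ₂)=-0.2899 → ΔM = +0.4717;  Δλ = +1.8043 rad
tan C = Δλ / ΔM = +3.8253 → C = 75.35°

75.3°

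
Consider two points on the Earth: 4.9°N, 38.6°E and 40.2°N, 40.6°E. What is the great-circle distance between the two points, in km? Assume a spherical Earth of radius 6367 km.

Haversine: a = sin²(Δφ/2)+cos φ₁ cos φ₂ sin²(Δλ/2) = 0.09216;  σ = 2·atan2(√a,√(1−a))
σ = 35.346° → d = Rσ = 6367·0.61690 = 3928 km

3928 km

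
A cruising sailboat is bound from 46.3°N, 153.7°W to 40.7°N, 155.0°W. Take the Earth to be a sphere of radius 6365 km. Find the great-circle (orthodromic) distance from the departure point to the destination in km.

Haversine: a = sin²(Δφ/2)+cos φ₁ cos φ₂ sin²(Δλ/2) = 0.00245;  σ = 2·atan2(√a,√(1−a))
σ = 5.679° → d = Rσ = 6365·0.09911 = 631 km

631 km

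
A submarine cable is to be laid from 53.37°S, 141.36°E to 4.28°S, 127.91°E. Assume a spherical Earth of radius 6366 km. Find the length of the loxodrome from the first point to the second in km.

Rhumb course C = atan2(Δλ, Δψ) with Δψ = ln[tan(π/4+φ₂/2)/tan(π/4+φ₁/2)] = +1.0308, Δλ = -0.2347 → C = 347.17°
d = R·|Δφ| / |cos C| = 6366·0.85678 / 0.97504 = 5594 km

5594 km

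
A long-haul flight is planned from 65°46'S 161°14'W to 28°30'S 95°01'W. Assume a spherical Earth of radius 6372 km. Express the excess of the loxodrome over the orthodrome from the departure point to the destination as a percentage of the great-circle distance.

Great circle: σ = 0.9514 rad → d_gc = Rσ = 6062.0 km
Rhumb: Δφ = +0.6504, Δλ = +1.1557, Δψ = +1.0193, q = Δφ/Δψ = 0.6381 → d_rh = R√(Δφ²+q²Δλ²) = 6265.7 km
Excess = (6265.7 − 6062.0) / 6062.0 = 203.7 / 6062.0 = 3.36% ≈ 3.4%

3.4%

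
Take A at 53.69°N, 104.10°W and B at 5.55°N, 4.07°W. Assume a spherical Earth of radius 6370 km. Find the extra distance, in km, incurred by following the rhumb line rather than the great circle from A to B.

Great circle: cos σ = sin φ₁ sin φ₂ + cos φ₁ cos φ₂ cos Δλ,  σ = 1.5955 rad → d_gc = 10163.4 km
Rhumb line: Δψ = -1.0180, q = Δφ/Δψ = 0.8254, d_rh = R√(Δφ²+q²Δλ²) = 10625.2 km
Excess = 10625.2 − 10163.4 = 461.8 ≈ 462 km

462 km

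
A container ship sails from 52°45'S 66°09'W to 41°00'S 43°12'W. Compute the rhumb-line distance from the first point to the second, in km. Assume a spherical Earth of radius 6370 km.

Δψ = ln[tan(π/4+φ₂/2)/tan(π/4+φ₁/2)] = +0.3017;  Δφ = +0.2051 rad,  Δλ = +0.4006 rad
q = Δφ/Δψ = 0.6796
d = R·√(Δφ² + q²Δλ²) = 6370·0.34083 = 2171 km

2171 km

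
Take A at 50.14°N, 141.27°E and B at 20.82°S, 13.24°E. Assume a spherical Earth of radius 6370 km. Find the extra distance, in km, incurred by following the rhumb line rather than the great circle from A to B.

Great circle: cos σ = sin φ₁ sin φ₂ + cos φ₁ cos φ₂ cos Δλ,  σ = 2.2678 rad → d_gc = 14445.7 km
Rhumb line: Δψ = -1.3861, q = Δφ/Δψ = 0.8935, d_rh = R√(Δφ²+q²Δλ²) = 14966.0 km
Excess = 14966.0 − 14445.7 = 520.3 ≈ 520 km

520 km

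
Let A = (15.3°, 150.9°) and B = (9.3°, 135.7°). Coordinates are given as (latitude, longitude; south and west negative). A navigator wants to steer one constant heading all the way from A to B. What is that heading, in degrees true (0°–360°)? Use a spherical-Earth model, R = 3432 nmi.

Meridional parts: M(φ₁)=+0.2703, M(φ₂)=+0.1630 → ΔM = -0.1072;  Δλ = -0.2653 rad
tan C = Δλ / ΔM = +2.4739 → C = 247.99°

248.0°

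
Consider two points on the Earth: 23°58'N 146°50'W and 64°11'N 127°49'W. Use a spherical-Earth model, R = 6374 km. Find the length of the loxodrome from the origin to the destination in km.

4695 km

Rhumb course C = atan2(Δλ, Δψ) with Δψ = ln[tan(π/4+φ₂/2)/tan(π/4+φ₁/2)] = +1.0422, Δλ = +0.3319 → C = 17.67°
d = R·|Δφ| / |cos C| = 6374·0.70191 / 0.95285 = 4695 km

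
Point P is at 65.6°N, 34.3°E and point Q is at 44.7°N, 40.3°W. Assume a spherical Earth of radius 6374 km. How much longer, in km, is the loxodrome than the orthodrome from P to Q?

256 km

Great circle: cos σ = sin φ₁ sin φ₂ + cos φ₁ cos φ₂ cos Δλ,  σ = 0.7691 rad → d_gc = 4902.2 km
Rhumb line: Δψ = -0.6575, q = Δφ/Δψ = 0.5548, d_rh = R√(Δφ²+q²Δλ²) = 5157.8 km
Excess = 5157.8 − 4902.2 = 255.6 ≈ 256 km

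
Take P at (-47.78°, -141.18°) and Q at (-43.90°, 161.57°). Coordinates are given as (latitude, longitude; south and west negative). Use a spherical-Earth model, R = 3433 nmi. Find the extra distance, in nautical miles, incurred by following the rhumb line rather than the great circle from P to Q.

Great circle: cos σ = sin φ₁ sin φ₂ + cos φ₁ cos φ₂ cos Δλ,  σ = 0.6834 rad → d_gc = 2346.0 nmi
Rhumb line: Δψ = +0.0973, q = Δφ/Δψ = 0.6962, d_rh = R√(Δφ²+q²Δλ²) = 2399.6 nmi
Excess = 2399.6 − 2346.0 = 53.6 ≈ 54 nmi

54 nmi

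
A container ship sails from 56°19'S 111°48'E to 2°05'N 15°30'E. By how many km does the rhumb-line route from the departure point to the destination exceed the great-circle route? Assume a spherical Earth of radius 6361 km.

Great circle: cos σ = sin φ₁ sin φ₂ + cos φ₁ cos φ₂ cos Δλ,  σ = 1.6620 rad → d_gc = 10571.9 km
Rhumb line: Δψ = +1.2313, q = Δφ/Δψ = 0.8278, d_rh = R√(Δφ²+q²Δλ²) = 10970.8 km
Excess = 10970.8 − 10571.9 = 398.9 ≈ 399 km

399 km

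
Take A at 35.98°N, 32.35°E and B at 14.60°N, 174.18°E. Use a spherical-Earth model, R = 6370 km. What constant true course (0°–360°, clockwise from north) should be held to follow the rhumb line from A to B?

Meridional parts: M(φ₁)=+0.6738, M(φ₂)=+0.2576 → ΔM = -0.4162;  Δλ = +2.4754 rad
tan C = Δλ / ΔM = -5.9473 → C = 99.54°

99.5°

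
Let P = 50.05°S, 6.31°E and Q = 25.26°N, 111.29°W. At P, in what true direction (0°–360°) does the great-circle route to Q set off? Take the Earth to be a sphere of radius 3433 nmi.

266.6°

N = sin Δλ·cos φ₂ = -0.8015;  D = cos φ₁ sin φ₂ − sin φ₁ cos φ₂ cos Δλ = -0.0472
initial course = atan2(N, D) = 266.63°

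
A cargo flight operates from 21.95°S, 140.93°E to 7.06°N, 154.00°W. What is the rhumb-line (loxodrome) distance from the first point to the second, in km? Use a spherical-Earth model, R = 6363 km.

7784 km

Δψ = ln[tan(π/4+φ₂/2)/tan(π/4+φ₁/2)] = +0.5164;  Δφ = +0.5063 rad,  Δλ = +1.1357 rad
q = Δφ/Δψ = 0.9806
d = R·√(Δφ² + q²Δλ²) = 6363·1.22330 = 7784 km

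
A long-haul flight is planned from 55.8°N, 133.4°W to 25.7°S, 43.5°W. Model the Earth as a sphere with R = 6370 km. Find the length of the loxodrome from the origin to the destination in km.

12528 km

Δψ = ln[tan(π/4+φ₂/2)/tan(π/4+φ₁/2)] = -1.6432;  Δφ = -1.4224 rad,  Δλ = +1.5691 rad
q = Δφ/Δψ = 0.8656
d = R·√(Δφ² + q²Δλ²) = 6370·1.96676 = 12528 km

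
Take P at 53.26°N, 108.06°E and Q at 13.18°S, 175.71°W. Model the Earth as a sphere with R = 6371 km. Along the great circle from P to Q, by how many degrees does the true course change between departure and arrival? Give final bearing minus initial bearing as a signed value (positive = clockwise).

+35.6°

Initial bearing θ₁ = atan2(sin Δλ cos φ₂, cos φ₁ sin φ₂ − sin φ₁ cos φ₂ cos Δλ) = 108.81°
Final bearing θ₂ = (initial bearing from the destination back to the start) + 180° = 144.44°
Δθ = θ₂ − θ₁ = +35.6°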